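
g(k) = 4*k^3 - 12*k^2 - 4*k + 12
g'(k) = 12*k^2 - 24*k - 4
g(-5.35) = -922.59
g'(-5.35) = 467.87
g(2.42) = -11.27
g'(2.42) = 8.20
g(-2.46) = -110.33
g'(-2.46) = 127.66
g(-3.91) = -394.92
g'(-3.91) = 273.30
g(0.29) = 9.93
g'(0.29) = -9.95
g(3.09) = 3.08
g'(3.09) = 36.42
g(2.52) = -10.27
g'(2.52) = 11.72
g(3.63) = 30.69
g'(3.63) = 67.00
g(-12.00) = -8580.00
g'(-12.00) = 2012.00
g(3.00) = 0.00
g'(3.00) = 32.00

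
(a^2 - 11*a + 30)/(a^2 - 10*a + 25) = (a - 6)/(a - 5)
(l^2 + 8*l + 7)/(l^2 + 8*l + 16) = (l^2 + 8*l + 7)/(l^2 + 8*l + 16)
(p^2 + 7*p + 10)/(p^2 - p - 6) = (p + 5)/(p - 3)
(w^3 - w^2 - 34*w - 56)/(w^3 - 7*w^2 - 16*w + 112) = (w + 2)/(w - 4)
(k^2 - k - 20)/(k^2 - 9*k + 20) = (k + 4)/(k - 4)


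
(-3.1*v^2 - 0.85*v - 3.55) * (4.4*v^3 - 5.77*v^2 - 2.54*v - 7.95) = -13.64*v^5 + 14.147*v^4 - 2.8415*v^3 + 47.2875*v^2 + 15.7745*v + 28.2225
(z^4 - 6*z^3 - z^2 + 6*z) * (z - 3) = z^5 - 9*z^4 + 17*z^3 + 9*z^2 - 18*z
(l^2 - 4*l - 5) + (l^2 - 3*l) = 2*l^2 - 7*l - 5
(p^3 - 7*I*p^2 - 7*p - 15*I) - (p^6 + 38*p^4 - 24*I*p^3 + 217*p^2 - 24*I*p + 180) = -p^6 - 38*p^4 + p^3 + 24*I*p^3 - 217*p^2 - 7*I*p^2 - 7*p + 24*I*p - 180 - 15*I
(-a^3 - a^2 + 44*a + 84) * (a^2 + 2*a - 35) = -a^5 - 3*a^4 + 77*a^3 + 207*a^2 - 1372*a - 2940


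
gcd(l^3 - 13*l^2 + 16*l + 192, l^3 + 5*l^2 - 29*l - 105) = l + 3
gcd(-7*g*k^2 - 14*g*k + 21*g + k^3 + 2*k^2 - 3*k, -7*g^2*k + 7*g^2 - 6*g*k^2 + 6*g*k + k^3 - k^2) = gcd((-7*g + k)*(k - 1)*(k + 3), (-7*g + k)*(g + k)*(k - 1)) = 7*g*k - 7*g - k^2 + k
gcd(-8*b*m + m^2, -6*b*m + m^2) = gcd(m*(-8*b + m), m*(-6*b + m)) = m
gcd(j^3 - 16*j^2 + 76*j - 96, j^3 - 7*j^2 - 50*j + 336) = j^2 - 14*j + 48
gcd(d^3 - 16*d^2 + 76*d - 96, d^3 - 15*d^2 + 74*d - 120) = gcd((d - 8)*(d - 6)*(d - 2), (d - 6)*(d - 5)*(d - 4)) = d - 6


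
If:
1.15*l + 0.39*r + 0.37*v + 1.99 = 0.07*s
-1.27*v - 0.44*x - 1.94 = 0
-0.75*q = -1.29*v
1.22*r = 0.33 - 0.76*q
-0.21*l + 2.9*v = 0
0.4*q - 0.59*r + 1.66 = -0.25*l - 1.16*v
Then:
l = -3.49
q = -0.44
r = 0.54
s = -27.27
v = -0.25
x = -3.68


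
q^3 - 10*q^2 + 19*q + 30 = (q - 6)*(q - 5)*(q + 1)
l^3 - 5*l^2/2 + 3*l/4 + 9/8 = (l - 3/2)^2*(l + 1/2)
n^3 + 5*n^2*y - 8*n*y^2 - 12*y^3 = (n - 2*y)*(n + y)*(n + 6*y)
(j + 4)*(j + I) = j^2 + 4*j + I*j + 4*I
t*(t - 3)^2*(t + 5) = t^4 - t^3 - 21*t^2 + 45*t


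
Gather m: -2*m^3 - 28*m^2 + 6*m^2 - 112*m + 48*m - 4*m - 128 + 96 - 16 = -2*m^3 - 22*m^2 - 68*m - 48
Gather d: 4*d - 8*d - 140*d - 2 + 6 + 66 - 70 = -144*d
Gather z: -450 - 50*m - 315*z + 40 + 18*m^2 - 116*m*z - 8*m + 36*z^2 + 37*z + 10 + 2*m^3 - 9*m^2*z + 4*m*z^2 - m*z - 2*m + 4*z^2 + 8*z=2*m^3 + 18*m^2 - 60*m + z^2*(4*m + 40) + z*(-9*m^2 - 117*m - 270) - 400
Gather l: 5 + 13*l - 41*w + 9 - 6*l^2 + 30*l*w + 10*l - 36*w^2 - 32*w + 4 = -6*l^2 + l*(30*w + 23) - 36*w^2 - 73*w + 18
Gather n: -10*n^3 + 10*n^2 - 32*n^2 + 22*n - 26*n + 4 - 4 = -10*n^3 - 22*n^2 - 4*n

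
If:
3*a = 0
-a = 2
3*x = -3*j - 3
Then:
No Solution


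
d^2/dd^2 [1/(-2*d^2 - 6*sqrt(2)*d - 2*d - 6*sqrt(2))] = (d^2 + d + 3*sqrt(2)*d - (2*d + 1 + 3*sqrt(2))^2 + 3*sqrt(2))/(d^2 + d + 3*sqrt(2)*d + 3*sqrt(2))^3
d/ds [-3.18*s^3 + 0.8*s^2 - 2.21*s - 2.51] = -9.54*s^2 + 1.6*s - 2.21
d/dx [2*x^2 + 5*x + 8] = 4*x + 5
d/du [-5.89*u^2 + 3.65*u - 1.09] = 3.65 - 11.78*u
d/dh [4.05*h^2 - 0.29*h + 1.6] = 8.1*h - 0.29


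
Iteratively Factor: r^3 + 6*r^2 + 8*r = (r)*(r^2 + 6*r + 8) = r*(r + 4)*(r + 2)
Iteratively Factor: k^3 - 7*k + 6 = (k - 2)*(k^2 + 2*k - 3) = (k - 2)*(k - 1)*(k + 3)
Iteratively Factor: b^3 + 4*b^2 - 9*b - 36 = (b + 4)*(b^2 - 9) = (b - 3)*(b + 4)*(b + 3)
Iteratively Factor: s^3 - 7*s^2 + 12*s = (s - 3)*(s^2 - 4*s) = s*(s - 3)*(s - 4)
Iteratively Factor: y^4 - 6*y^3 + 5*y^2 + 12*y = (y + 1)*(y^3 - 7*y^2 + 12*y) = y*(y + 1)*(y^2 - 7*y + 12) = y*(y - 3)*(y + 1)*(y - 4)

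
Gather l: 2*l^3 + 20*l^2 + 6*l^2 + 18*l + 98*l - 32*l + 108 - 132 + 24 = 2*l^3 + 26*l^2 + 84*l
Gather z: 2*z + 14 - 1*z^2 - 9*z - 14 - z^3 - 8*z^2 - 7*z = -z^3 - 9*z^2 - 14*z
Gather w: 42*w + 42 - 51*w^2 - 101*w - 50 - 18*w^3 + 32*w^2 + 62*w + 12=-18*w^3 - 19*w^2 + 3*w + 4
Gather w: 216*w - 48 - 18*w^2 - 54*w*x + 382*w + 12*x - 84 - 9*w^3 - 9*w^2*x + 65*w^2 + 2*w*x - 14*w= -9*w^3 + w^2*(47 - 9*x) + w*(584 - 52*x) + 12*x - 132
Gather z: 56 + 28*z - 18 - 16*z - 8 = 12*z + 30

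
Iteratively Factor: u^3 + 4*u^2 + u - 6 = (u + 2)*(u^2 + 2*u - 3) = (u + 2)*(u + 3)*(u - 1)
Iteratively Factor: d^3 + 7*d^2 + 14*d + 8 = (d + 1)*(d^2 + 6*d + 8) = (d + 1)*(d + 2)*(d + 4)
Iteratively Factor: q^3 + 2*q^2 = (q)*(q^2 + 2*q) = q*(q + 2)*(q)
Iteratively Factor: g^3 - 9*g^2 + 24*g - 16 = (g - 4)*(g^2 - 5*g + 4) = (g - 4)^2*(g - 1)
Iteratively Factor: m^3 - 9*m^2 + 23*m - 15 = (m - 5)*(m^2 - 4*m + 3) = (m - 5)*(m - 3)*(m - 1)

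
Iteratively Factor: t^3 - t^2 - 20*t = (t - 5)*(t^2 + 4*t) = t*(t - 5)*(t + 4)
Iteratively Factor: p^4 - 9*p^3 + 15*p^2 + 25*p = (p - 5)*(p^3 - 4*p^2 - 5*p) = p*(p - 5)*(p^2 - 4*p - 5) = p*(p - 5)^2*(p + 1)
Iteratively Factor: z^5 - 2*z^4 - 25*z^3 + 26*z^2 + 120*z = (z - 3)*(z^4 + z^3 - 22*z^2 - 40*z) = (z - 5)*(z - 3)*(z^3 + 6*z^2 + 8*z) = (z - 5)*(z - 3)*(z + 4)*(z^2 + 2*z) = (z - 5)*(z - 3)*(z + 2)*(z + 4)*(z)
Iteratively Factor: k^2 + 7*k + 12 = (k + 3)*(k + 4)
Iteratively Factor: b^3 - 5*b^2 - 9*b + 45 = (b - 5)*(b^2 - 9) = (b - 5)*(b + 3)*(b - 3)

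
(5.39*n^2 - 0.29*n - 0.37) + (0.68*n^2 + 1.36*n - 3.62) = 6.07*n^2 + 1.07*n - 3.99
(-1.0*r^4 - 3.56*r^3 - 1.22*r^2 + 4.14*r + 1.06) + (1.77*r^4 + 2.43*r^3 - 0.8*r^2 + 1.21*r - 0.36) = 0.77*r^4 - 1.13*r^3 - 2.02*r^2 + 5.35*r + 0.7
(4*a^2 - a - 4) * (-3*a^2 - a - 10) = -12*a^4 - a^3 - 27*a^2 + 14*a + 40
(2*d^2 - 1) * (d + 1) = 2*d^3 + 2*d^2 - d - 1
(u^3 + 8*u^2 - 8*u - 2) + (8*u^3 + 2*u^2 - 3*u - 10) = 9*u^3 + 10*u^2 - 11*u - 12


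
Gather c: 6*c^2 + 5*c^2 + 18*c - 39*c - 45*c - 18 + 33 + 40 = 11*c^2 - 66*c + 55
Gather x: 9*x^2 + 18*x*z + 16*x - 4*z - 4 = 9*x^2 + x*(18*z + 16) - 4*z - 4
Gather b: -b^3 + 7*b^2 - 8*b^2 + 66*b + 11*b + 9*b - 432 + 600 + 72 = -b^3 - b^2 + 86*b + 240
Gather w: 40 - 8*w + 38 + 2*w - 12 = 66 - 6*w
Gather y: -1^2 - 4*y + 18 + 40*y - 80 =36*y - 63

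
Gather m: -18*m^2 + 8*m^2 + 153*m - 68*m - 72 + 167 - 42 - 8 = -10*m^2 + 85*m + 45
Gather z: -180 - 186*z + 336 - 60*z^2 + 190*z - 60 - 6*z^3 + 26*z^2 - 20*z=-6*z^3 - 34*z^2 - 16*z + 96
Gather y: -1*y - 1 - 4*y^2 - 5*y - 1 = -4*y^2 - 6*y - 2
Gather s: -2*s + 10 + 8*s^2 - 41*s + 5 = 8*s^2 - 43*s + 15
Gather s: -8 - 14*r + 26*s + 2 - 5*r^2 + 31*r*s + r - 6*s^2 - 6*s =-5*r^2 - 13*r - 6*s^2 + s*(31*r + 20) - 6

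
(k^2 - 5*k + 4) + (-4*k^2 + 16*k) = -3*k^2 + 11*k + 4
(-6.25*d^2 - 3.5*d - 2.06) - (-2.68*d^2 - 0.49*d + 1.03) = -3.57*d^2 - 3.01*d - 3.09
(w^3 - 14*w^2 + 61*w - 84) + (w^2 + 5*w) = w^3 - 13*w^2 + 66*w - 84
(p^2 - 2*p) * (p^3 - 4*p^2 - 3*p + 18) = p^5 - 6*p^4 + 5*p^3 + 24*p^2 - 36*p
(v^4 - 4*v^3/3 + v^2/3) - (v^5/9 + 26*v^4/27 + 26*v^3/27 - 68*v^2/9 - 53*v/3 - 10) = -v^5/9 + v^4/27 - 62*v^3/27 + 71*v^2/9 + 53*v/3 + 10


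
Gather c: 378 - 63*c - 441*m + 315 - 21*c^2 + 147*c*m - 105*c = -21*c^2 + c*(147*m - 168) - 441*m + 693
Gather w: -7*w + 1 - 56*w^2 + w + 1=-56*w^2 - 6*w + 2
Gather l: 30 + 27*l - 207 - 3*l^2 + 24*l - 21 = -3*l^2 + 51*l - 198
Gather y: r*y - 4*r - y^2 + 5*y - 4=-4*r - y^2 + y*(r + 5) - 4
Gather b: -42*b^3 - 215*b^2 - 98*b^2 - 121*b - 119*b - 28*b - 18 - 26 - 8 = -42*b^3 - 313*b^2 - 268*b - 52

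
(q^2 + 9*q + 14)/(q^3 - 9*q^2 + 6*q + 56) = (q + 7)/(q^2 - 11*q + 28)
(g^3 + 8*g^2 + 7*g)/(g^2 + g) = g + 7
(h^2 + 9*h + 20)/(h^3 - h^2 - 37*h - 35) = (h + 4)/(h^2 - 6*h - 7)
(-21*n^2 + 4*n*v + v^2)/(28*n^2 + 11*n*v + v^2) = (-3*n + v)/(4*n + v)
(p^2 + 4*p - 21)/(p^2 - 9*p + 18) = (p + 7)/(p - 6)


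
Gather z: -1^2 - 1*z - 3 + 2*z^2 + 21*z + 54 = 2*z^2 + 20*z + 50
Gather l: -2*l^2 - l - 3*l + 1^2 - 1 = -2*l^2 - 4*l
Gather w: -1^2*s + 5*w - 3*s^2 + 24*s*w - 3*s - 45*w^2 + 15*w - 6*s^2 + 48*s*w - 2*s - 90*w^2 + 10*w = -9*s^2 - 6*s - 135*w^2 + w*(72*s + 30)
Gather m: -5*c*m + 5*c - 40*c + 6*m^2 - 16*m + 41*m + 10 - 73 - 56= -35*c + 6*m^2 + m*(25 - 5*c) - 119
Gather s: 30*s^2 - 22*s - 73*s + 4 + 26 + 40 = 30*s^2 - 95*s + 70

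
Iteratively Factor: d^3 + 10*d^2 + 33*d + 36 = (d + 4)*(d^2 + 6*d + 9) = (d + 3)*(d + 4)*(d + 3)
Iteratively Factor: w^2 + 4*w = (w + 4)*(w)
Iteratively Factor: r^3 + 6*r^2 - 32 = (r + 4)*(r^2 + 2*r - 8) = (r - 2)*(r + 4)*(r + 4)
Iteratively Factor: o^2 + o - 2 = (o + 2)*(o - 1)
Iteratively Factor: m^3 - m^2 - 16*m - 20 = (m + 2)*(m^2 - 3*m - 10) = (m - 5)*(m + 2)*(m + 2)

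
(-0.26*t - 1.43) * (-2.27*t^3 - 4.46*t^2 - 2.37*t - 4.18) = 0.5902*t^4 + 4.4057*t^3 + 6.994*t^2 + 4.4759*t + 5.9774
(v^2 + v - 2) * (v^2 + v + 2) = v^4 + 2*v^3 + v^2 - 4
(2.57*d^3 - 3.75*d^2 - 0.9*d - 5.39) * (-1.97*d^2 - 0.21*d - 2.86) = -5.0629*d^5 + 6.8478*d^4 - 4.7897*d^3 + 21.5323*d^2 + 3.7059*d + 15.4154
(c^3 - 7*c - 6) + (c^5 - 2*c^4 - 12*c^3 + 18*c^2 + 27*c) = c^5 - 2*c^4 - 11*c^3 + 18*c^2 + 20*c - 6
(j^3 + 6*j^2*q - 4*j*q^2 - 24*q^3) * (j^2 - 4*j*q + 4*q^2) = j^5 + 2*j^4*q - 24*j^3*q^2 + 16*j^2*q^3 + 80*j*q^4 - 96*q^5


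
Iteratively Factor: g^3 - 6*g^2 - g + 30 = (g - 5)*(g^2 - g - 6) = (g - 5)*(g - 3)*(g + 2)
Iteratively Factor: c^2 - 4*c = (c)*(c - 4)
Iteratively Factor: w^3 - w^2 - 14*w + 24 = (w - 3)*(w^2 + 2*w - 8) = (w - 3)*(w + 4)*(w - 2)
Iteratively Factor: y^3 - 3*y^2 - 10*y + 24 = (y - 4)*(y^2 + y - 6) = (y - 4)*(y + 3)*(y - 2)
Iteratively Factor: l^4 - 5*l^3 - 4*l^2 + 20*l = (l - 5)*(l^3 - 4*l) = (l - 5)*(l - 2)*(l^2 + 2*l) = l*(l - 5)*(l - 2)*(l + 2)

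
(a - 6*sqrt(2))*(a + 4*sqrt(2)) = a^2 - 2*sqrt(2)*a - 48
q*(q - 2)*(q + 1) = q^3 - q^2 - 2*q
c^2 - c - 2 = (c - 2)*(c + 1)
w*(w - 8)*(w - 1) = w^3 - 9*w^2 + 8*w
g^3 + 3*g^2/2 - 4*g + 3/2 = (g - 1)*(g - 1/2)*(g + 3)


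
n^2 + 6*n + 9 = (n + 3)^2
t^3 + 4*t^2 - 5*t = t*(t - 1)*(t + 5)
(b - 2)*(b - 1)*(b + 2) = b^3 - b^2 - 4*b + 4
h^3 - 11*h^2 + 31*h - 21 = (h - 7)*(h - 3)*(h - 1)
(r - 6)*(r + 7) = r^2 + r - 42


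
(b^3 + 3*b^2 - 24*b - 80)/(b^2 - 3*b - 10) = (b^2 + 8*b + 16)/(b + 2)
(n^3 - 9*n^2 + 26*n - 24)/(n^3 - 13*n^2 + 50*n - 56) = (n - 3)/(n - 7)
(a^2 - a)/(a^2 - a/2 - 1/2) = 2*a/(2*a + 1)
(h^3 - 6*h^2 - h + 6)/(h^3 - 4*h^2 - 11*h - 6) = (h - 1)/(h + 1)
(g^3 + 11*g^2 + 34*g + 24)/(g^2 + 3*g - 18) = (g^2 + 5*g + 4)/(g - 3)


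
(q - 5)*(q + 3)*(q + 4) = q^3 + 2*q^2 - 23*q - 60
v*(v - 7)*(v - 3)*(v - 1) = v^4 - 11*v^3 + 31*v^2 - 21*v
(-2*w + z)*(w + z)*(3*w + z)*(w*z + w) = -6*w^4*z - 6*w^4 - 5*w^3*z^2 - 5*w^3*z + 2*w^2*z^3 + 2*w^2*z^2 + w*z^4 + w*z^3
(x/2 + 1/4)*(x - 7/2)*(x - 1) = x^3/2 - 2*x^2 + 5*x/8 + 7/8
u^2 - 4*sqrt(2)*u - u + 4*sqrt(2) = (u - 1)*(u - 4*sqrt(2))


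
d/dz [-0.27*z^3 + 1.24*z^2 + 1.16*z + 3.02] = -0.81*z^2 + 2.48*z + 1.16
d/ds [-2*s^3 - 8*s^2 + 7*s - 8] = -6*s^2 - 16*s + 7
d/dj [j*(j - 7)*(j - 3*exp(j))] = -3*j^2*exp(j) + 3*j^2 + 15*j*exp(j) - 14*j + 21*exp(j)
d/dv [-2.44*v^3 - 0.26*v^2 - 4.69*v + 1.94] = -7.32*v^2 - 0.52*v - 4.69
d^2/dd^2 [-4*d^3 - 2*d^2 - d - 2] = -24*d - 4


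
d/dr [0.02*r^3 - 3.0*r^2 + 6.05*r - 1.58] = 0.06*r^2 - 6.0*r + 6.05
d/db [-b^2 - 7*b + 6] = -2*b - 7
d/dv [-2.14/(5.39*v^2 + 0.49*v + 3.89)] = (23.0692*v + 1.0486)/(5.39*v^2 + 0.49*v + 3.89)^2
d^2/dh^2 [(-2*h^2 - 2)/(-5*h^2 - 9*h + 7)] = 60*(-3*h^3 + 12*h^2 + 9*h + 11)/(125*h^6 + 675*h^5 + 690*h^4 - 1161*h^3 - 966*h^2 + 1323*h - 343)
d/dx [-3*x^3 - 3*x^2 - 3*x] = -9*x^2 - 6*x - 3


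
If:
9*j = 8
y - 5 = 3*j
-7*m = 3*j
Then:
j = 8/9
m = -8/21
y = 23/3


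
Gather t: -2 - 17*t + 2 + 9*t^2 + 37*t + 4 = 9*t^2 + 20*t + 4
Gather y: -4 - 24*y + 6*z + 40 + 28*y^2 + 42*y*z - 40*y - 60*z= 28*y^2 + y*(42*z - 64) - 54*z + 36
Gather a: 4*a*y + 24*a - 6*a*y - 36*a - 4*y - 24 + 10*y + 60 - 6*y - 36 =a*(-2*y - 12)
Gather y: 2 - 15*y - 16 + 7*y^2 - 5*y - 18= 7*y^2 - 20*y - 32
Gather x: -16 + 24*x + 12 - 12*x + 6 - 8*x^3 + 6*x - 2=-8*x^3 + 18*x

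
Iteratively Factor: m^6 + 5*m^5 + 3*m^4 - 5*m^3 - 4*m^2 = (m + 1)*(m^5 + 4*m^4 - m^3 - 4*m^2) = m*(m + 1)*(m^4 + 4*m^3 - m^2 - 4*m) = m*(m + 1)^2*(m^3 + 3*m^2 - 4*m) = m*(m - 1)*(m + 1)^2*(m^2 + 4*m) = m*(m - 1)*(m + 1)^2*(m + 4)*(m)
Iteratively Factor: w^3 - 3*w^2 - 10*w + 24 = (w - 2)*(w^2 - w - 12) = (w - 2)*(w + 3)*(w - 4)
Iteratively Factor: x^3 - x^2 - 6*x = (x - 3)*(x^2 + 2*x) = (x - 3)*(x + 2)*(x)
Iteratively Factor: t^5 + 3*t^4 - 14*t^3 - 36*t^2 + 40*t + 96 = (t + 4)*(t^4 - t^3 - 10*t^2 + 4*t + 24) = (t - 2)*(t + 4)*(t^3 + t^2 - 8*t - 12) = (t - 2)*(t + 2)*(t + 4)*(t^2 - t - 6) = (t - 3)*(t - 2)*(t + 2)*(t + 4)*(t + 2)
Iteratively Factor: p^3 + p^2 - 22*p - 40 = (p + 2)*(p^2 - p - 20) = (p - 5)*(p + 2)*(p + 4)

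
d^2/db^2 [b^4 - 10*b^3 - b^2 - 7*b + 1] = 12*b^2 - 60*b - 2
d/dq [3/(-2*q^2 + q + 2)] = 3*(4*q - 1)/(-2*q^2 + q + 2)^2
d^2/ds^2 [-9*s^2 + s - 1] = -18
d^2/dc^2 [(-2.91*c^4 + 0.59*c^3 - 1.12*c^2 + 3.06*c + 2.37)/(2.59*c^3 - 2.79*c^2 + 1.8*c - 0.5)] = (1.13686837721616e-13*c^8 - 24.6699679999999*c^6 + 171.730656*c^5 + 17.6773079999999*c^4 - 242.38024*c^3 + 221.994342*c^2 - 77.72514*c + 13.6933)/(17.373979*c^9 - 56.146797*c^8 + 96.706197*c^7 - 109.821669*c^6 + 88.88724*c^5 - 52.78095*c^4 + 22.8405*c^3 - 6.9525*c^2 + 1.35*c - 0.125)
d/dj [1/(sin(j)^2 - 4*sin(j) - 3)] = 2*(2 - sin(j))*cos(j)/(4*sin(j) + cos(j)^2 + 2)^2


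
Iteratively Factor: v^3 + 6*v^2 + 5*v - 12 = (v + 3)*(v^2 + 3*v - 4) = (v + 3)*(v + 4)*(v - 1)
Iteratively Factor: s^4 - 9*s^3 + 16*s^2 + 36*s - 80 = (s - 5)*(s^3 - 4*s^2 - 4*s + 16) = (s - 5)*(s - 4)*(s^2 - 4) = (s - 5)*(s - 4)*(s + 2)*(s - 2)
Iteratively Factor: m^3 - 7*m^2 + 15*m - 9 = (m - 3)*(m^2 - 4*m + 3) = (m - 3)^2*(m - 1)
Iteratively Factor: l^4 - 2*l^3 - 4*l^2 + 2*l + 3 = (l + 1)*(l^3 - 3*l^2 - l + 3) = (l - 3)*(l + 1)*(l^2 - 1) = (l - 3)*(l + 1)^2*(l - 1)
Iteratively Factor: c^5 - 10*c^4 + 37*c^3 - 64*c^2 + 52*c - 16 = (c - 4)*(c^4 - 6*c^3 + 13*c^2 - 12*c + 4) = (c - 4)*(c - 2)*(c^3 - 4*c^2 + 5*c - 2) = (c - 4)*(c - 2)*(c - 1)*(c^2 - 3*c + 2) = (c - 4)*(c - 2)*(c - 1)^2*(c - 2)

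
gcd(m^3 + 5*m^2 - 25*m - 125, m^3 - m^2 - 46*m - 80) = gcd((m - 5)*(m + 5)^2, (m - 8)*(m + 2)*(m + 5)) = m + 5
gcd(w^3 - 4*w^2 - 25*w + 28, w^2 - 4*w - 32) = w + 4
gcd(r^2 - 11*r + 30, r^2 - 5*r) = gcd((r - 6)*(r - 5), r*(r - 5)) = r - 5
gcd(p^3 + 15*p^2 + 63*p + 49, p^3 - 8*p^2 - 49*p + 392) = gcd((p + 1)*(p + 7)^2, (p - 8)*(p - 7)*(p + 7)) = p + 7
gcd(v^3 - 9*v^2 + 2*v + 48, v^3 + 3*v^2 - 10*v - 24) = v^2 - v - 6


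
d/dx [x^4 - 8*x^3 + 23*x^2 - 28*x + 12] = 4*x^3 - 24*x^2 + 46*x - 28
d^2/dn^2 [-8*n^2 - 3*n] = -16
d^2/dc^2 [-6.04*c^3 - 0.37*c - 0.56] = -36.24*c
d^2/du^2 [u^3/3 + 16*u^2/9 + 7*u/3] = 2*u + 32/9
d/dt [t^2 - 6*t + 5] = 2*t - 6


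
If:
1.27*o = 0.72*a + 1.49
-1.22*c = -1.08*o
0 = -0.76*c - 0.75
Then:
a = -4.04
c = -0.99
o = -1.11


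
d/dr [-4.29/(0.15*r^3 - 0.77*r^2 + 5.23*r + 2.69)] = (1.9305*r^2 - 6.6066*r + 22.4367)/(0.15*r^3 - 0.77*r^2 + 5.23*r + 2.69)^2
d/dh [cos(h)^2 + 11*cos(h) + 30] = -(2*cos(h) + 11)*sin(h)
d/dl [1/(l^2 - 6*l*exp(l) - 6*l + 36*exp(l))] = 2*(3*l*exp(l) - l - 15*exp(l) + 3)/(l^2 - 6*l*exp(l) - 6*l + 36*exp(l))^2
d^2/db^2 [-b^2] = -2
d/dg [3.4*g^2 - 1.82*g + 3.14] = 6.8*g - 1.82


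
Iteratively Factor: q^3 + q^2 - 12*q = (q + 4)*(q^2 - 3*q) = (q - 3)*(q + 4)*(q)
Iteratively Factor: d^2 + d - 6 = (d + 3)*(d - 2)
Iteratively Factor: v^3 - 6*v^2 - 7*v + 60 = (v + 3)*(v^2 - 9*v + 20) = (v - 5)*(v + 3)*(v - 4)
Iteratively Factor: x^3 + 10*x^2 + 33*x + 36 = (x + 3)*(x^2 + 7*x + 12) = (x + 3)*(x + 4)*(x + 3)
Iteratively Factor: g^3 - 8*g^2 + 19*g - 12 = (g - 1)*(g^2 - 7*g + 12) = (g - 4)*(g - 1)*(g - 3)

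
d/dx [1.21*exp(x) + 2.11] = 1.21*exp(x)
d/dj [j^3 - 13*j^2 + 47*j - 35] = 3*j^2 - 26*j + 47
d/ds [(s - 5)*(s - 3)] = 2*s - 8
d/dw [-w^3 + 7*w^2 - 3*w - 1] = -3*w^2 + 14*w - 3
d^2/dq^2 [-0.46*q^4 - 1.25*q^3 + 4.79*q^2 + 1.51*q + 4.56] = -5.52*q^2 - 7.5*q + 9.58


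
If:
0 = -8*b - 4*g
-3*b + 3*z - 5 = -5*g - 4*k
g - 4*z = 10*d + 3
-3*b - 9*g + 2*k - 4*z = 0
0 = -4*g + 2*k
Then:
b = -4/19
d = -21/190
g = 8/19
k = 16/19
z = -7/19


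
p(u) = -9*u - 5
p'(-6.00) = -9.00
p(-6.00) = 49.00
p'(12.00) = -9.00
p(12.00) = -113.00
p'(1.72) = -9.00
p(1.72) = -20.48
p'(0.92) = -9.00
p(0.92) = -13.28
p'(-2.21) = -9.00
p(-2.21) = 14.89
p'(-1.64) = -9.00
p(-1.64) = 9.76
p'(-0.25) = -9.00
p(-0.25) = -2.75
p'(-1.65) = -9.00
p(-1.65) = 9.85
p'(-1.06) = -9.00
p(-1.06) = 4.54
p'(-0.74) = -9.00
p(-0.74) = 1.66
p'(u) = -9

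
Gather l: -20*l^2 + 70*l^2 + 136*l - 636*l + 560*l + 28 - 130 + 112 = 50*l^2 + 60*l + 10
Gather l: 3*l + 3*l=6*l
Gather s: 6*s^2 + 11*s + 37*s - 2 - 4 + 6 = 6*s^2 + 48*s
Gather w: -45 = -45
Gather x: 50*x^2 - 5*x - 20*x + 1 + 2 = 50*x^2 - 25*x + 3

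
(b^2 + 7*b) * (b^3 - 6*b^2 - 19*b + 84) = b^5 + b^4 - 61*b^3 - 49*b^2 + 588*b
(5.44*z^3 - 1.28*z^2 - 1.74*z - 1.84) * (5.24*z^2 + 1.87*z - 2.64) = 28.5056*z^5 + 3.4656*z^4 - 25.8728*z^3 - 9.5162*z^2 + 1.1528*z + 4.8576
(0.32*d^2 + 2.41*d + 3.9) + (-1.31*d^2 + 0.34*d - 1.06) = -0.99*d^2 + 2.75*d + 2.84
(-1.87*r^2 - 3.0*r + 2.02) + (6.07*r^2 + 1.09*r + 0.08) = 4.2*r^2 - 1.91*r + 2.1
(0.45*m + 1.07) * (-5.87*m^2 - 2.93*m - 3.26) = -2.6415*m^3 - 7.5994*m^2 - 4.6021*m - 3.4882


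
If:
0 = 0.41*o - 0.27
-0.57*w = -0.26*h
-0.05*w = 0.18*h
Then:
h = 0.00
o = 0.66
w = 0.00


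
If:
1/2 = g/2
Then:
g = 1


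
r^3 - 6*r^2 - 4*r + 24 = (r - 6)*(r - 2)*(r + 2)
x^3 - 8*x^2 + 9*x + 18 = (x - 6)*(x - 3)*(x + 1)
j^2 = j^2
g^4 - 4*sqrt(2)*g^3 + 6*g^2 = g^2*(g - 3*sqrt(2))*(g - sqrt(2))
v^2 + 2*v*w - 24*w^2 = (v - 4*w)*(v + 6*w)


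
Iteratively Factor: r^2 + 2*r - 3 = (r + 3)*(r - 1)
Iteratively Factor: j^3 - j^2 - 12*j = (j)*(j^2 - j - 12) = j*(j - 4)*(j + 3)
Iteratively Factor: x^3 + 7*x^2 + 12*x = (x)*(x^2 + 7*x + 12) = x*(x + 3)*(x + 4)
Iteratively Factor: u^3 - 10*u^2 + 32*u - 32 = (u - 4)*(u^2 - 6*u + 8) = (u - 4)*(u - 2)*(u - 4)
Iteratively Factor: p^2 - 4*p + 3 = (p - 1)*(p - 3)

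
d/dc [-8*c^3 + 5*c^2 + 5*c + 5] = -24*c^2 + 10*c + 5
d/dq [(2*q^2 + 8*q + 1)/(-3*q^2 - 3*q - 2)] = (18*q^2 - 2*q - 13)/(9*q^4 + 18*q^3 + 21*q^2 + 12*q + 4)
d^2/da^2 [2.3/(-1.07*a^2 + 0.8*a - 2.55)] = (5.26654*a^2 - 3.9376*a - 2.3*(2.14*a - 0.8)*(4.28*a - 1.6) + 12.5511)/(1.07*a^2 - 0.8*a + 2.55)^3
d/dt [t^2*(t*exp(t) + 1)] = t*(t^2*exp(t) + 3*t*exp(t) + 2)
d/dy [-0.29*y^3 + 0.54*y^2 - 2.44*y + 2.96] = -0.87*y^2 + 1.08*y - 2.44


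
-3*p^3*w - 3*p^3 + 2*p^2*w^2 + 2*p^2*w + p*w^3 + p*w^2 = (-p + w)*(3*p + w)*(p*w + p)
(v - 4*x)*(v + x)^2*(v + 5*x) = v^4 + 3*v^3*x - 17*v^2*x^2 - 39*v*x^3 - 20*x^4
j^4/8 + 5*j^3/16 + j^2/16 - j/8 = j*(j/4 + 1/2)*(j/2 + 1/2)*(j - 1/2)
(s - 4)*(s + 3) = s^2 - s - 12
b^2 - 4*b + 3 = (b - 3)*(b - 1)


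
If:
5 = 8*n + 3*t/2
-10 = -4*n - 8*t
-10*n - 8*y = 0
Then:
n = 25/58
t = 30/29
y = -125/232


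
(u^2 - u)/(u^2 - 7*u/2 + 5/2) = 2*u/(2*u - 5)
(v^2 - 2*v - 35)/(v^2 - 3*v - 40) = (v - 7)/(v - 8)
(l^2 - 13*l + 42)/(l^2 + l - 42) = (l - 7)/(l + 7)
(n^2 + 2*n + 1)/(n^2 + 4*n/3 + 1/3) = 3*(n + 1)/(3*n + 1)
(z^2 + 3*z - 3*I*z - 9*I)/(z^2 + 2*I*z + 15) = (z + 3)/(z + 5*I)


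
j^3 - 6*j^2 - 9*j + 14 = (j - 7)*(j - 1)*(j + 2)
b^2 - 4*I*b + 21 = (b - 7*I)*(b + 3*I)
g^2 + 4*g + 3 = (g + 1)*(g + 3)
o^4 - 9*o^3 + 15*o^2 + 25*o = o*(o - 5)^2*(o + 1)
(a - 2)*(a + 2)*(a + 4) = a^3 + 4*a^2 - 4*a - 16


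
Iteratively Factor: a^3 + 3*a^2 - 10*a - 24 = (a + 2)*(a^2 + a - 12) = (a - 3)*(a + 2)*(a + 4)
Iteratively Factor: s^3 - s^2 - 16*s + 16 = (s - 1)*(s^2 - 16) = (s - 4)*(s - 1)*(s + 4)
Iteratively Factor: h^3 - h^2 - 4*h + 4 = (h + 2)*(h^2 - 3*h + 2) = (h - 1)*(h + 2)*(h - 2)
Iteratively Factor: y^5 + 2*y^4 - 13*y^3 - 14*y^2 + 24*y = (y - 3)*(y^4 + 5*y^3 + 2*y^2 - 8*y) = (y - 3)*(y - 1)*(y^3 + 6*y^2 + 8*y) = y*(y - 3)*(y - 1)*(y^2 + 6*y + 8) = y*(y - 3)*(y - 1)*(y + 2)*(y + 4)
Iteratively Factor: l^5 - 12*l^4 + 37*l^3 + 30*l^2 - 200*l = (l - 5)*(l^4 - 7*l^3 + 2*l^2 + 40*l) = (l - 5)^2*(l^3 - 2*l^2 - 8*l) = (l - 5)^2*(l + 2)*(l^2 - 4*l) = l*(l - 5)^2*(l + 2)*(l - 4)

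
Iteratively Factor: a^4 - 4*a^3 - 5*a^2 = (a + 1)*(a^3 - 5*a^2) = a*(a + 1)*(a^2 - 5*a) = a*(a - 5)*(a + 1)*(a)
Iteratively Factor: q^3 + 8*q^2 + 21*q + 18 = (q + 2)*(q^2 + 6*q + 9) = (q + 2)*(q + 3)*(q + 3)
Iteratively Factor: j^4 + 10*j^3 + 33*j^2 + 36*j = (j)*(j^3 + 10*j^2 + 33*j + 36) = j*(j + 4)*(j^2 + 6*j + 9) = j*(j + 3)*(j + 4)*(j + 3)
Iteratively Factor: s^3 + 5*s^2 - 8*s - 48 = (s + 4)*(s^2 + s - 12) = (s + 4)^2*(s - 3)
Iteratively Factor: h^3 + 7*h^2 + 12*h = (h + 4)*(h^2 + 3*h) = (h + 3)*(h + 4)*(h)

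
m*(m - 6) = m^2 - 6*m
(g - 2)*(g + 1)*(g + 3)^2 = g^4 + 5*g^3 + g^2 - 21*g - 18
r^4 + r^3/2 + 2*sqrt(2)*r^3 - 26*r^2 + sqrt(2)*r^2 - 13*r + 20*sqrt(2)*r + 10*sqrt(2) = (r + 1/2)*(r - 2*sqrt(2))*(r - sqrt(2))*(r + 5*sqrt(2))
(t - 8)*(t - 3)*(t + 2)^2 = t^4 - 7*t^3 - 16*t^2 + 52*t + 96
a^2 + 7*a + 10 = (a + 2)*(a + 5)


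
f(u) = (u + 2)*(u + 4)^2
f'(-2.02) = 3.84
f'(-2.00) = 4.00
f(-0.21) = 25.71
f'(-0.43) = 23.95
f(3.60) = 323.46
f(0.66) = 57.76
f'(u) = (u + 2)*(2*u + 8) + (u + 4)^2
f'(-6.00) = 20.00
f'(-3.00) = -1.00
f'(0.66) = 46.51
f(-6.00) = -16.00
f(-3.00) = -1.00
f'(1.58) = 71.09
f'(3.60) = 142.88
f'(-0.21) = 27.93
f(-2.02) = -0.08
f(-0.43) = 20.01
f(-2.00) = 0.00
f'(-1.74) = 6.28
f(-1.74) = 1.33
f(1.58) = 111.47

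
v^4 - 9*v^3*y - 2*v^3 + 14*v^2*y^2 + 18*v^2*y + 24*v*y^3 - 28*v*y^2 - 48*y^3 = (v - 2)*(v - 6*y)*(v - 4*y)*(v + y)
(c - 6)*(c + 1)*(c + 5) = c^3 - 31*c - 30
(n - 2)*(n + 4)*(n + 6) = n^3 + 8*n^2 + 4*n - 48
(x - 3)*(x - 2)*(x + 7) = x^3 + 2*x^2 - 29*x + 42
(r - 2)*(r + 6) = r^2 + 4*r - 12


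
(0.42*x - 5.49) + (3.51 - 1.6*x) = -1.18*x - 1.98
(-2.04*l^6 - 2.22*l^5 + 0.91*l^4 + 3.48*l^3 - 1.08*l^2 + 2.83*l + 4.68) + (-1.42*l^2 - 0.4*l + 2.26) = -2.04*l^6 - 2.22*l^5 + 0.91*l^4 + 3.48*l^3 - 2.5*l^2 + 2.43*l + 6.94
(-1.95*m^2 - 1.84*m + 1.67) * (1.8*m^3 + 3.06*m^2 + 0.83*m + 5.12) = -3.51*m^5 - 9.279*m^4 - 4.2429*m^3 - 6.401*m^2 - 8.0347*m + 8.5504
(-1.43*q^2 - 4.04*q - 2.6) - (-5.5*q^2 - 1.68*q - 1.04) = 4.07*q^2 - 2.36*q - 1.56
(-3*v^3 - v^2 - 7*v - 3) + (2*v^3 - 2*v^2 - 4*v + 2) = -v^3 - 3*v^2 - 11*v - 1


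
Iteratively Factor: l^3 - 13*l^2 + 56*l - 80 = (l - 5)*(l^2 - 8*l + 16) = (l - 5)*(l - 4)*(l - 4)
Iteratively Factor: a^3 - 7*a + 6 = (a - 1)*(a^2 + a - 6) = (a - 1)*(a + 3)*(a - 2)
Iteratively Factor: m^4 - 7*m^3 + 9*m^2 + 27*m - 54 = (m - 3)*(m^3 - 4*m^2 - 3*m + 18) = (m - 3)*(m + 2)*(m^2 - 6*m + 9) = (m - 3)^2*(m + 2)*(m - 3)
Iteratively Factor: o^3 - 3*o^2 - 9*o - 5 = (o - 5)*(o^2 + 2*o + 1) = (o - 5)*(o + 1)*(o + 1)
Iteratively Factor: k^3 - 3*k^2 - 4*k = (k + 1)*(k^2 - 4*k) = (k - 4)*(k + 1)*(k)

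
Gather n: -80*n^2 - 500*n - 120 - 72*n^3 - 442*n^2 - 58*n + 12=-72*n^3 - 522*n^2 - 558*n - 108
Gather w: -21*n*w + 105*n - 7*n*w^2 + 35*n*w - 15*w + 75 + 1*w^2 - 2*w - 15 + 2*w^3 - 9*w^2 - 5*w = 105*n + 2*w^3 + w^2*(-7*n - 8) + w*(14*n - 22) + 60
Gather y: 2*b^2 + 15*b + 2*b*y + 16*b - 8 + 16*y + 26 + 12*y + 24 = 2*b^2 + 31*b + y*(2*b + 28) + 42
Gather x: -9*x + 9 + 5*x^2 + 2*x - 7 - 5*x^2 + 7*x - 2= 0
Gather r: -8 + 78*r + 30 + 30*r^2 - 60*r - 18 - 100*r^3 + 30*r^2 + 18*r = -100*r^3 + 60*r^2 + 36*r + 4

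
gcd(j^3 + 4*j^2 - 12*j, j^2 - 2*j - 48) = j + 6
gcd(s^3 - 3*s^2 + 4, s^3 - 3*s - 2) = s^2 - s - 2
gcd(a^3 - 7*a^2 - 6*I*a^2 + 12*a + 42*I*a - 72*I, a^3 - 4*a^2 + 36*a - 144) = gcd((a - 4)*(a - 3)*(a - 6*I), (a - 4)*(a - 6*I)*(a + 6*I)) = a^2 + a*(-4 - 6*I) + 24*I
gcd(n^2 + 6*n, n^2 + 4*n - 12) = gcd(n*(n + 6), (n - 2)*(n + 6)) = n + 6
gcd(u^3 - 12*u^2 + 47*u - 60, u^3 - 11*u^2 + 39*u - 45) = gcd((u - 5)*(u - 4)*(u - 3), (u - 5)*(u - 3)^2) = u^2 - 8*u + 15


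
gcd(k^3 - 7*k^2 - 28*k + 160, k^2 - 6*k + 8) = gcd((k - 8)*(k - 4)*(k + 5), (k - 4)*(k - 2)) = k - 4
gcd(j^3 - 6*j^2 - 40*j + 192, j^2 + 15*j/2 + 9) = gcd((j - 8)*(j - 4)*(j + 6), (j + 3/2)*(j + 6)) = j + 6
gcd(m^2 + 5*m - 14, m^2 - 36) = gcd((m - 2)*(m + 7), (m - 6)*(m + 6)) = 1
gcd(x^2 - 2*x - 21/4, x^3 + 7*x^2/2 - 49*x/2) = x - 7/2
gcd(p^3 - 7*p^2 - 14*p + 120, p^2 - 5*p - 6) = p - 6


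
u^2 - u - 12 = (u - 4)*(u + 3)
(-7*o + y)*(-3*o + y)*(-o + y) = -21*o^3 + 31*o^2*y - 11*o*y^2 + y^3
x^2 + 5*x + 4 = (x + 1)*(x + 4)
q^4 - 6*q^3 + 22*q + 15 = (q - 5)*(q - 3)*(q + 1)^2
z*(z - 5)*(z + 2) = z^3 - 3*z^2 - 10*z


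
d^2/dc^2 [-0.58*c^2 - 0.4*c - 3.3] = -1.16000000000000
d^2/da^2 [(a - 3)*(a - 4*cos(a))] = 2*(2*a - 6)*cos(a) + 8*sin(a) + 2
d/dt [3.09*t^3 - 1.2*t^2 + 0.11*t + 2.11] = 9.27*t^2 - 2.4*t + 0.11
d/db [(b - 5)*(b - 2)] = 2*b - 7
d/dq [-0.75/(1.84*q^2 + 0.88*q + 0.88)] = (2.76*q + 0.66)/(1.84*q^2 + 0.88*q + 0.88)^2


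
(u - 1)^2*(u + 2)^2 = u^4 + 2*u^3 - 3*u^2 - 4*u + 4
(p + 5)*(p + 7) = p^2 + 12*p + 35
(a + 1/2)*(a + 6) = a^2 + 13*a/2 + 3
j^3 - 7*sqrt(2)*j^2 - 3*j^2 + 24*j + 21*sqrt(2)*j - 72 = (j - 3)*(j - 4*sqrt(2))*(j - 3*sqrt(2))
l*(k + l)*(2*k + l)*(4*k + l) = 8*k^3*l + 14*k^2*l^2 + 7*k*l^3 + l^4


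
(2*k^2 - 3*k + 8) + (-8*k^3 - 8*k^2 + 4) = -8*k^3 - 6*k^2 - 3*k + 12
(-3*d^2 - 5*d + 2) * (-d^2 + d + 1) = 3*d^4 + 2*d^3 - 10*d^2 - 3*d + 2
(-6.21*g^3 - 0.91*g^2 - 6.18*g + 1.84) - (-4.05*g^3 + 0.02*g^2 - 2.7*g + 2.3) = -2.16*g^3 - 0.93*g^2 - 3.48*g - 0.46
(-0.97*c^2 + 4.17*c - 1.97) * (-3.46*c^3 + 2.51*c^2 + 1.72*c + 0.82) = 3.3562*c^5 - 16.8629*c^4 + 15.6145*c^3 + 1.4323*c^2 + 0.0309999999999997*c - 1.6154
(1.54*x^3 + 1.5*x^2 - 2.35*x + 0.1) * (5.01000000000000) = 7.7154*x^3 + 7.515*x^2 - 11.7735*x + 0.501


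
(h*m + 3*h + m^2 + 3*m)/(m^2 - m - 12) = (h + m)/(m - 4)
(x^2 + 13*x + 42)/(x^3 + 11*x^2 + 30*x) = (x + 7)/(x*(x + 5))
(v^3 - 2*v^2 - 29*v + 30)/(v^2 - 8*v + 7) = (v^2 - v - 30)/(v - 7)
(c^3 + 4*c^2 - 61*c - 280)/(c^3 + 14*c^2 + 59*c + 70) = (c - 8)/(c + 2)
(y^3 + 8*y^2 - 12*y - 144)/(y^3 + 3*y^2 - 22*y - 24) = (y + 6)/(y + 1)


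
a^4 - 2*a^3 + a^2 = a^2*(-I*a + I)*(I*a - I)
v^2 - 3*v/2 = v*(v - 3/2)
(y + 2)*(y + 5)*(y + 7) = y^3 + 14*y^2 + 59*y + 70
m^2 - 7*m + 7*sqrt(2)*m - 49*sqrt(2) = (m - 7)*(m + 7*sqrt(2))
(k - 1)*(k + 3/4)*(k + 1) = k^3 + 3*k^2/4 - k - 3/4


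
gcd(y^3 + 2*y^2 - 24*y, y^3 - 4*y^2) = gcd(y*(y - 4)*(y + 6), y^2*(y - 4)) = y^2 - 4*y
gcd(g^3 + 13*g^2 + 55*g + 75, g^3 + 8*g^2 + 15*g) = g^2 + 8*g + 15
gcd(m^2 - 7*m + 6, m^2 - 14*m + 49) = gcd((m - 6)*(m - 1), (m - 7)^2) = 1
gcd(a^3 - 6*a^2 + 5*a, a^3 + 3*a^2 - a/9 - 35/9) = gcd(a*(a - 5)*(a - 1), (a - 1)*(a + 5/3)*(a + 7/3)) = a - 1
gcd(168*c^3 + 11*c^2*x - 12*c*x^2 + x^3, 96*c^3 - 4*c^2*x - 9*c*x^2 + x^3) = -24*c^2 - 5*c*x + x^2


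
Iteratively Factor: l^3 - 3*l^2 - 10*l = (l + 2)*(l^2 - 5*l) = l*(l + 2)*(l - 5)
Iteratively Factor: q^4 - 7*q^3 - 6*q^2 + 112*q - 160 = (q - 2)*(q^3 - 5*q^2 - 16*q + 80) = (q - 4)*(q - 2)*(q^2 - q - 20) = (q - 5)*(q - 4)*(q - 2)*(q + 4)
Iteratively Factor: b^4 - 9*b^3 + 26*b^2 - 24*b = (b)*(b^3 - 9*b^2 + 26*b - 24) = b*(b - 4)*(b^2 - 5*b + 6) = b*(b - 4)*(b - 3)*(b - 2)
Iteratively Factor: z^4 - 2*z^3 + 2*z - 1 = (z - 1)*(z^3 - z^2 - z + 1) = (z - 1)*(z + 1)*(z^2 - 2*z + 1) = (z - 1)^2*(z + 1)*(z - 1)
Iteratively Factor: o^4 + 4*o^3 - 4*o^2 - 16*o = (o - 2)*(o^3 + 6*o^2 + 8*o) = o*(o - 2)*(o^2 + 6*o + 8) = o*(o - 2)*(o + 2)*(o + 4)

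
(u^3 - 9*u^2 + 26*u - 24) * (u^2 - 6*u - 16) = u^5 - 15*u^4 + 64*u^3 - 36*u^2 - 272*u + 384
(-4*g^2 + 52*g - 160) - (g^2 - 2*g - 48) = -5*g^2 + 54*g - 112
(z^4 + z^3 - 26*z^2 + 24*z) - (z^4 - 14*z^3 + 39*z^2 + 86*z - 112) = 15*z^3 - 65*z^2 - 62*z + 112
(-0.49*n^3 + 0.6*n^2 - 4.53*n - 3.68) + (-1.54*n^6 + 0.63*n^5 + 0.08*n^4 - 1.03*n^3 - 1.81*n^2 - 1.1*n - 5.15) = -1.54*n^6 + 0.63*n^5 + 0.08*n^4 - 1.52*n^3 - 1.21*n^2 - 5.63*n - 8.83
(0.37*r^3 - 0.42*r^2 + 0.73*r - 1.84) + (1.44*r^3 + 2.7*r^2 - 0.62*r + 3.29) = 1.81*r^3 + 2.28*r^2 + 0.11*r + 1.45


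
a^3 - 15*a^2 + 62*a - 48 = (a - 8)*(a - 6)*(a - 1)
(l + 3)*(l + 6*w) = l^2 + 6*l*w + 3*l + 18*w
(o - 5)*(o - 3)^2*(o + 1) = o^4 - 10*o^3 + 28*o^2 - 6*o - 45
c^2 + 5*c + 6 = (c + 2)*(c + 3)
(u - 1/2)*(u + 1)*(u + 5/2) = u^3 + 3*u^2 + 3*u/4 - 5/4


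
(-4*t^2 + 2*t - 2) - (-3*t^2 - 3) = -t^2 + 2*t + 1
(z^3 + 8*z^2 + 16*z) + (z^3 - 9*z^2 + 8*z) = 2*z^3 - z^2 + 24*z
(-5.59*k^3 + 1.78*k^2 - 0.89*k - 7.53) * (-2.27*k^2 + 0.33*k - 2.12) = 12.6893*k^5 - 5.8853*k^4 + 14.4585*k^3 + 13.0258*k^2 - 0.5981*k + 15.9636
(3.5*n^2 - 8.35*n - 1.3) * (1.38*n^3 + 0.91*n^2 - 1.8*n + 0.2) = 4.83*n^5 - 8.338*n^4 - 15.6925*n^3 + 14.547*n^2 + 0.67*n - 0.26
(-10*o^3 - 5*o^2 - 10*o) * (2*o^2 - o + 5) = -20*o^5 - 65*o^3 - 15*o^2 - 50*o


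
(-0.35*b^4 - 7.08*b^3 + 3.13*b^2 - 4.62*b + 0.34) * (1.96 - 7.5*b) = 2.625*b^5 + 52.414*b^4 - 37.3518*b^3 + 40.7848*b^2 - 11.6052*b + 0.6664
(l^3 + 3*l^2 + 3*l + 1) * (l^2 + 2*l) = l^5 + 5*l^4 + 9*l^3 + 7*l^2 + 2*l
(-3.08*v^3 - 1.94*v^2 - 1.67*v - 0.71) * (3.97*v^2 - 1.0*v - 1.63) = -12.2276*v^5 - 4.6218*v^4 + 0.330499999999999*v^3 + 2.0135*v^2 + 3.4321*v + 1.1573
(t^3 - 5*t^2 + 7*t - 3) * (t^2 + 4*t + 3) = t^5 - t^4 - 10*t^3 + 10*t^2 + 9*t - 9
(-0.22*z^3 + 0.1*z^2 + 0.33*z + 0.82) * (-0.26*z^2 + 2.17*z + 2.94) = 0.0572*z^5 - 0.5034*z^4 - 0.5156*z^3 + 0.7969*z^2 + 2.7496*z + 2.4108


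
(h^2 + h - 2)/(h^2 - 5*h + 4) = (h + 2)/(h - 4)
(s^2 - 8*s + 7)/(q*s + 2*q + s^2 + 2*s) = (s^2 - 8*s + 7)/(q*s + 2*q + s^2 + 2*s)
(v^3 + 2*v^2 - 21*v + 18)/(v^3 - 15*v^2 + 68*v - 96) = (v^2 + 5*v - 6)/(v^2 - 12*v + 32)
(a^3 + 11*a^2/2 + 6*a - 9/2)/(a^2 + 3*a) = a + 5/2 - 3/(2*a)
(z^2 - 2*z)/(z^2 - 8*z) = (z - 2)/(z - 8)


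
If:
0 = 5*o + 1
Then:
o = -1/5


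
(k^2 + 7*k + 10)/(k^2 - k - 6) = (k + 5)/(k - 3)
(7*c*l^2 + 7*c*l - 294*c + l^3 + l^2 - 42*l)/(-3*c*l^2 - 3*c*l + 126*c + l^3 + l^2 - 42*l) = (-7*c - l)/(3*c - l)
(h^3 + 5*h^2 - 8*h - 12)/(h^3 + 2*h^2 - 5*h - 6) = (h + 6)/(h + 3)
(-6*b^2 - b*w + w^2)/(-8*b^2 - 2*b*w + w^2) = (-3*b + w)/(-4*b + w)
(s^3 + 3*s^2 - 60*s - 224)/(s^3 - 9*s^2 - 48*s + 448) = (s + 4)/(s - 8)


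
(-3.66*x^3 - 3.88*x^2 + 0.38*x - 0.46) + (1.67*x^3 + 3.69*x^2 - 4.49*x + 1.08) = -1.99*x^3 - 0.19*x^2 - 4.11*x + 0.62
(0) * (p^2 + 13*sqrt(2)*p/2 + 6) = 0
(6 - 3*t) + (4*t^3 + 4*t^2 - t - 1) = 4*t^3 + 4*t^2 - 4*t + 5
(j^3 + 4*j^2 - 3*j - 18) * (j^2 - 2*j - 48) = j^5 + 2*j^4 - 59*j^3 - 204*j^2 + 180*j + 864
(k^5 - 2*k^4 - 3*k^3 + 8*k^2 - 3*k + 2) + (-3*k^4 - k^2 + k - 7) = k^5 - 5*k^4 - 3*k^3 + 7*k^2 - 2*k - 5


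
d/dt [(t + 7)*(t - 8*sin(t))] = t - (t + 7)*(8*cos(t) - 1) - 8*sin(t)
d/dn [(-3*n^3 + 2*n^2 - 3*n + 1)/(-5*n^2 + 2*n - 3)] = (15*n^4 - 12*n^3 + 16*n^2 - 2*n + 7)/(25*n^4 - 20*n^3 + 34*n^2 - 12*n + 9)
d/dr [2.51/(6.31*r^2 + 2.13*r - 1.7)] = (-31.6762*r - 5.3463)/(6.31*r^2 + 2.13*r - 1.7)^2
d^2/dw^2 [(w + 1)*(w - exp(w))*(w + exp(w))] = -4*w*exp(2*w) + 6*w - 8*exp(2*w) + 2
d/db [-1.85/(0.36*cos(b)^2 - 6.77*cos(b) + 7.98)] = (12.5245 - 1.332*cos(b))*sin(b)/(0.36*cos(b)^2 - 6.77*cos(b) + 7.98)^2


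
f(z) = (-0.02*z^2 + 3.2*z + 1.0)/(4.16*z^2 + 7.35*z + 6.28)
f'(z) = (3.2 - 0.04*z)/(4.16*z^2 + 7.35*z + 6.28) + (-8.32*z - 7.35)*(-0.02*z^2 + 3.2*z + 1.0)/(4.16*z^2 + 7.35*z + 6.28)^2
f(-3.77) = -0.30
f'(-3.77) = -0.10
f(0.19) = 0.21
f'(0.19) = 0.17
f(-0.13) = 0.11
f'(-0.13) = 0.47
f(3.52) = 0.14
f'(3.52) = -0.03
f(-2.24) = -0.59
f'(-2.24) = -0.31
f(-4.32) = -0.25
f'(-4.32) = -0.07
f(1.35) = 0.22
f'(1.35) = -0.04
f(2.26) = 0.18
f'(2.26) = -0.04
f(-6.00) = -0.17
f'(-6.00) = -0.03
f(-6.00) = -0.17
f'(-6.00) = -0.03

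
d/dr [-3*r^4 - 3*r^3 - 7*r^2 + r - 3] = -12*r^3 - 9*r^2 - 14*r + 1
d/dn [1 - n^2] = -2*n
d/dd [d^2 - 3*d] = 2*d - 3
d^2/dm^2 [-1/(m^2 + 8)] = 2*(8 - 3*m^2)/(m^2 + 8)^3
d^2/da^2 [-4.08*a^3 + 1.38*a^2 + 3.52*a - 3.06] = 2.76 - 24.48*a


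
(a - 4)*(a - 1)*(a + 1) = a^3 - 4*a^2 - a + 4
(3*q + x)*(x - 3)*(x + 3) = 3*q*x^2 - 27*q + x^3 - 9*x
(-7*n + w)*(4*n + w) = -28*n^2 - 3*n*w + w^2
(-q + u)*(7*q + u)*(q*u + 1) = -7*q^3*u + 6*q^2*u^2 - 7*q^2 + q*u^3 + 6*q*u + u^2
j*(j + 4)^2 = j^3 + 8*j^2 + 16*j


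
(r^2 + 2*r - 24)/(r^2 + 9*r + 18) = (r - 4)/(r + 3)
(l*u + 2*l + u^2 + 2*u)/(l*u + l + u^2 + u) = (u + 2)/(u + 1)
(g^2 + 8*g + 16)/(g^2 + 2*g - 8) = (g + 4)/(g - 2)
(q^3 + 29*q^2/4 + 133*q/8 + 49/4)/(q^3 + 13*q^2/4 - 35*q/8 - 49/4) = (q + 2)/(q - 2)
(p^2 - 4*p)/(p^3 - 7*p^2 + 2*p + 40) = p/(p^2 - 3*p - 10)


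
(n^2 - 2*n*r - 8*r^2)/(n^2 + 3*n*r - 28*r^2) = (n + 2*r)/(n + 7*r)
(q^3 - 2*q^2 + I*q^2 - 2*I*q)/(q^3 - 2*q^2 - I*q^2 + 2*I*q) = (q + I)/(q - I)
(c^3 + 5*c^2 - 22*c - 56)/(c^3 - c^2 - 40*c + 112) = (c + 2)/(c - 4)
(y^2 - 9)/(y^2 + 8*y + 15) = (y - 3)/(y + 5)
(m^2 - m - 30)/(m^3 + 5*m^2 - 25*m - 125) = (m - 6)/(m^2 - 25)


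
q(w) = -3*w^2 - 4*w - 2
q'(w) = -6*w - 4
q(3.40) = -50.28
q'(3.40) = -24.40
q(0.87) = -7.75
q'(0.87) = -9.22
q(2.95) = -39.91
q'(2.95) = -21.70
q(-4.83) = -52.67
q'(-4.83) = 24.98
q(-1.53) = -2.90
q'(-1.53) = 5.18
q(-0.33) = -1.01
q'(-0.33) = -2.02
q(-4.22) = -38.55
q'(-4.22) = 21.32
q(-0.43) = -0.83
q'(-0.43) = -1.42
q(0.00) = -2.00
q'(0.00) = -4.00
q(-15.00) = -617.00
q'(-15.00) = 86.00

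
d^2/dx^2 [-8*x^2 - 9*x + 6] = -16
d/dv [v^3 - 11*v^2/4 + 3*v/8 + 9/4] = 3*v^2 - 11*v/2 + 3/8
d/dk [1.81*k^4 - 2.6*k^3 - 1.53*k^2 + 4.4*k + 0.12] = 7.24*k^3 - 7.8*k^2 - 3.06*k + 4.4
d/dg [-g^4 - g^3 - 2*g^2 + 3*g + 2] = -4*g^3 - 3*g^2 - 4*g + 3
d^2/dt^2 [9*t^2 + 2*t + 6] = 18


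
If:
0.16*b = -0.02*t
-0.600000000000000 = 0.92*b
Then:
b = -0.65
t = 5.22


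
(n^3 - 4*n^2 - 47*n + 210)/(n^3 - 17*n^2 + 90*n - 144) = (n^2 + 2*n - 35)/(n^2 - 11*n + 24)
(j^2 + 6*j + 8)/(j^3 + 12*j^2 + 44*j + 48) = 1/(j + 6)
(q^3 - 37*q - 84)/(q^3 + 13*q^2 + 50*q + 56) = (q^2 - 4*q - 21)/(q^2 + 9*q + 14)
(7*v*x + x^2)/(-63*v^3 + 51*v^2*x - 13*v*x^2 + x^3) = x*(7*v + x)/(-63*v^3 + 51*v^2*x - 13*v*x^2 + x^3)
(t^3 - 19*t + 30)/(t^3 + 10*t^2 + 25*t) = (t^2 - 5*t + 6)/(t*(t + 5))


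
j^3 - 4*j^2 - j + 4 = (j - 4)*(j - 1)*(j + 1)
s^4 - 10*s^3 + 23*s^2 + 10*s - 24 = (s - 6)*(s - 4)*(s - 1)*(s + 1)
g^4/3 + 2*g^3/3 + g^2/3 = g^2*(g/3 + 1/3)*(g + 1)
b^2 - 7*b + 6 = (b - 6)*(b - 1)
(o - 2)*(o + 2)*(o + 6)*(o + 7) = o^4 + 13*o^3 + 38*o^2 - 52*o - 168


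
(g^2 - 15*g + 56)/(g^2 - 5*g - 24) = (g - 7)/(g + 3)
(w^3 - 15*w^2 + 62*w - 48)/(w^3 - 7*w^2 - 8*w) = (w^2 - 7*w + 6)/(w*(w + 1))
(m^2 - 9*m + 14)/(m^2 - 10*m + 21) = (m - 2)/(m - 3)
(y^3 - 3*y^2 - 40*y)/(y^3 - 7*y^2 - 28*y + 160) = y/(y - 4)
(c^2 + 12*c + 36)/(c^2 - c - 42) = (c + 6)/(c - 7)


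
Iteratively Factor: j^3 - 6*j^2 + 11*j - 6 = (j - 1)*(j^2 - 5*j + 6) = (j - 3)*(j - 1)*(j - 2)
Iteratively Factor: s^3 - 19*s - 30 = (s - 5)*(s^2 + 5*s + 6) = (s - 5)*(s + 3)*(s + 2)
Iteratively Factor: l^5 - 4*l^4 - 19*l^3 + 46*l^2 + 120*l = (l - 4)*(l^4 - 19*l^2 - 30*l) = (l - 4)*(l + 2)*(l^3 - 2*l^2 - 15*l) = l*(l - 4)*(l + 2)*(l^2 - 2*l - 15) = l*(l - 5)*(l - 4)*(l + 2)*(l + 3)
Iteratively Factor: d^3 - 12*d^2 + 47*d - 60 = (d - 5)*(d^2 - 7*d + 12) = (d - 5)*(d - 3)*(d - 4)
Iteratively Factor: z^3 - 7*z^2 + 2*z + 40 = (z - 5)*(z^2 - 2*z - 8) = (z - 5)*(z - 4)*(z + 2)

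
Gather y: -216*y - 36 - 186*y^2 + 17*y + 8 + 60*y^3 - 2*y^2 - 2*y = 60*y^3 - 188*y^2 - 201*y - 28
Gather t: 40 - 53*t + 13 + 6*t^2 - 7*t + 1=6*t^2 - 60*t + 54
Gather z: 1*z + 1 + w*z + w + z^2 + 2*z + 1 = w + z^2 + z*(w + 3) + 2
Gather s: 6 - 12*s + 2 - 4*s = 8 - 16*s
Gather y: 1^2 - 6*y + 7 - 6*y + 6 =14 - 12*y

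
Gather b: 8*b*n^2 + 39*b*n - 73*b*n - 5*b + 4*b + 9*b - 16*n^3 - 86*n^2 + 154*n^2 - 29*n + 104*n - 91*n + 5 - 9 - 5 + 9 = b*(8*n^2 - 34*n + 8) - 16*n^3 + 68*n^2 - 16*n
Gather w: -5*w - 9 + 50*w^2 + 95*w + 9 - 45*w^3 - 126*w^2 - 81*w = -45*w^3 - 76*w^2 + 9*w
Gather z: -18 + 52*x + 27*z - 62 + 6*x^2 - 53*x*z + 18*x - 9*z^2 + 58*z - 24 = 6*x^2 + 70*x - 9*z^2 + z*(85 - 53*x) - 104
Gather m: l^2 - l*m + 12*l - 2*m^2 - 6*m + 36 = l^2 + 12*l - 2*m^2 + m*(-l - 6) + 36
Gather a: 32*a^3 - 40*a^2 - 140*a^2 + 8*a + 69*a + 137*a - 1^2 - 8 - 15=32*a^3 - 180*a^2 + 214*a - 24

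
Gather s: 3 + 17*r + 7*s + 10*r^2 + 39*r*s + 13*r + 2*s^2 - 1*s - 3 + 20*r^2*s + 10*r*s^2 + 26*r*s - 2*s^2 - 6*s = 10*r^2 + 10*r*s^2 + 30*r + s*(20*r^2 + 65*r)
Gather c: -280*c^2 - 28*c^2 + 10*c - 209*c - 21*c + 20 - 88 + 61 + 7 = -308*c^2 - 220*c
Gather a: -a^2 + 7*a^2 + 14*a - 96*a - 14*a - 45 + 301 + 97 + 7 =6*a^2 - 96*a + 360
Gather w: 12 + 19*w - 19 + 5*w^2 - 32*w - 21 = 5*w^2 - 13*w - 28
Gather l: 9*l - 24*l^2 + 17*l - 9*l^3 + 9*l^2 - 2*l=-9*l^3 - 15*l^2 + 24*l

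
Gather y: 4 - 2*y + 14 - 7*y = 18 - 9*y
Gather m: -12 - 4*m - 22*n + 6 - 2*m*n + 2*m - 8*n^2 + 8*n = m*(-2*n - 2) - 8*n^2 - 14*n - 6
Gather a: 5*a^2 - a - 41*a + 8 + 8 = 5*a^2 - 42*a + 16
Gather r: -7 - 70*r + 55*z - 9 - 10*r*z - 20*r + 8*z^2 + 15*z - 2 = r*(-10*z - 90) + 8*z^2 + 70*z - 18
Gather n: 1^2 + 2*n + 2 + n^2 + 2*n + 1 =n^2 + 4*n + 4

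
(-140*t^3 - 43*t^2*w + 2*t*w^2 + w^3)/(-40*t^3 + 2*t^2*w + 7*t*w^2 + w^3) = (7*t - w)/(2*t - w)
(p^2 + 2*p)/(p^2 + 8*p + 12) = p/(p + 6)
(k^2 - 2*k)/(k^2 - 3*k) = (k - 2)/(k - 3)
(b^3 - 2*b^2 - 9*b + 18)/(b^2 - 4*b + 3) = (b^2 + b - 6)/(b - 1)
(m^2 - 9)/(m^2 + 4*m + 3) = (m - 3)/(m + 1)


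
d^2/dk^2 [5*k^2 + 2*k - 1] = 10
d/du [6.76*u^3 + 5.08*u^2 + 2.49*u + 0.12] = 20.28*u^2 + 10.16*u + 2.49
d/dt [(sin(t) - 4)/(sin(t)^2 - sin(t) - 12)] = -cos(t)/(sin(t) + 3)^2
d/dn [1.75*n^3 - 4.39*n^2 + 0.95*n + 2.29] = 5.25*n^2 - 8.78*n + 0.95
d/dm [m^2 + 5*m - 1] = 2*m + 5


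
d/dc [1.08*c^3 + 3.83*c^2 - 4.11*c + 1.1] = 3.24*c^2 + 7.66*c - 4.11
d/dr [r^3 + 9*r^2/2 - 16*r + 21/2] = 3*r^2 + 9*r - 16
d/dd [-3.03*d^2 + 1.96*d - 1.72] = 1.96 - 6.06*d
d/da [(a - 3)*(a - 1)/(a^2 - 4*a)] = 6*(2 - a)/(a^2*(a^2 - 8*a + 16))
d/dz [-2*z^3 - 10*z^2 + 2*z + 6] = -6*z^2 - 20*z + 2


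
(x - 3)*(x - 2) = x^2 - 5*x + 6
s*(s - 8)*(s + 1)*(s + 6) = s^4 - s^3 - 50*s^2 - 48*s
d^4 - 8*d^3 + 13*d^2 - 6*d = d*(d - 6)*(d - 1)^2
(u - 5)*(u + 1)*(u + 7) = u^3 + 3*u^2 - 33*u - 35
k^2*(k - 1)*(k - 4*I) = k^4 - k^3 - 4*I*k^3 + 4*I*k^2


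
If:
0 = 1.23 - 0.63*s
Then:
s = 1.95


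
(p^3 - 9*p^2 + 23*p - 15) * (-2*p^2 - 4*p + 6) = -2*p^5 + 14*p^4 - 4*p^3 - 116*p^2 + 198*p - 90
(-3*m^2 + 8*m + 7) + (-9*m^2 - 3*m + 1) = -12*m^2 + 5*m + 8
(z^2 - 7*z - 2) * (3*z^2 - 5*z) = 3*z^4 - 26*z^3 + 29*z^2 + 10*z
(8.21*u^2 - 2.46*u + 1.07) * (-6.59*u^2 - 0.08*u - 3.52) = -54.1039*u^4 + 15.5546*u^3 - 35.7537*u^2 + 8.5736*u - 3.7664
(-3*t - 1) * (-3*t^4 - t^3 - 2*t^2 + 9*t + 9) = 9*t^5 + 6*t^4 + 7*t^3 - 25*t^2 - 36*t - 9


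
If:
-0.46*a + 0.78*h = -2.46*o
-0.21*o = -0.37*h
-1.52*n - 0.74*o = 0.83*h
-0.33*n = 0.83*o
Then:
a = 0.00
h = 0.00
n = 0.00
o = 0.00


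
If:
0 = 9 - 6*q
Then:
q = 3/2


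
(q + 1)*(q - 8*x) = q^2 - 8*q*x + q - 8*x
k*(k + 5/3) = k^2 + 5*k/3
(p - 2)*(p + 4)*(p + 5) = p^3 + 7*p^2 + 2*p - 40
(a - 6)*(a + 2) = a^2 - 4*a - 12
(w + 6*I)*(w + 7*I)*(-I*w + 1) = -I*w^3 + 14*w^2 + 55*I*w - 42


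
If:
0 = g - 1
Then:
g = 1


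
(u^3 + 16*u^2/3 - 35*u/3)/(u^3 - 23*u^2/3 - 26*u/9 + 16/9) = 3*u*(3*u^2 + 16*u - 35)/(9*u^3 - 69*u^2 - 26*u + 16)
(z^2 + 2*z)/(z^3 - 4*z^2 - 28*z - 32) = z/(z^2 - 6*z - 16)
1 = 1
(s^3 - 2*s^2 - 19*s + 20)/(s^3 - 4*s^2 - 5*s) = (s^2 + 3*s - 4)/(s*(s + 1))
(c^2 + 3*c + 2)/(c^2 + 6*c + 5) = (c + 2)/(c + 5)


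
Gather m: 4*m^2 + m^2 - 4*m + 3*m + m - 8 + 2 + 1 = 5*m^2 - 5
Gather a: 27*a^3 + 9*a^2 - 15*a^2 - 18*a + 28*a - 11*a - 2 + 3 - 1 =27*a^3 - 6*a^2 - a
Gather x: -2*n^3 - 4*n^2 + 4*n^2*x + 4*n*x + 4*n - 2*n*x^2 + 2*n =-2*n^3 - 4*n^2 - 2*n*x^2 + 6*n + x*(4*n^2 + 4*n)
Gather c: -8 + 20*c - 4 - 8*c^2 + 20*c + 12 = -8*c^2 + 40*c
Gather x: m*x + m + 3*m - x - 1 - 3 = 4*m + x*(m - 1) - 4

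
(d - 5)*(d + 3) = d^2 - 2*d - 15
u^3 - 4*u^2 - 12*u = u*(u - 6)*(u + 2)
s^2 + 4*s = s*(s + 4)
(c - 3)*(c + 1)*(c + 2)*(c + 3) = c^4 + 3*c^3 - 7*c^2 - 27*c - 18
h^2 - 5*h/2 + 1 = (h - 2)*(h - 1/2)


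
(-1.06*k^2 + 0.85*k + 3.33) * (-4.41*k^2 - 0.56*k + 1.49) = 4.6746*k^4 - 3.1549*k^3 - 16.7407*k^2 - 0.5983*k + 4.9617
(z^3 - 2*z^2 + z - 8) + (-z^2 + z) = z^3 - 3*z^2 + 2*z - 8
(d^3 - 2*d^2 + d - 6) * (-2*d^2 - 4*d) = -2*d^5 + 6*d^3 + 8*d^2 + 24*d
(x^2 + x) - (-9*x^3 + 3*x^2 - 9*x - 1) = 9*x^3 - 2*x^2 + 10*x + 1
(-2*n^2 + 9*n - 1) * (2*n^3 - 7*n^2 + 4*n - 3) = -4*n^5 + 32*n^4 - 73*n^3 + 49*n^2 - 31*n + 3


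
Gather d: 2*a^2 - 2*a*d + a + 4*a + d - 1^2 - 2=2*a^2 + 5*a + d*(1 - 2*a) - 3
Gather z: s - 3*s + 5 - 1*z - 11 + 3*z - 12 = -2*s + 2*z - 18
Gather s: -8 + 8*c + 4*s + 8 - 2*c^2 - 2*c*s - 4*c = -2*c^2 + 4*c + s*(4 - 2*c)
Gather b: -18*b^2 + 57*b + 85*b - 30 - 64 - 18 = -18*b^2 + 142*b - 112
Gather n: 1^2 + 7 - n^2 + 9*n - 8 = -n^2 + 9*n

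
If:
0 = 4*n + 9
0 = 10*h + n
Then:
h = 9/40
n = -9/4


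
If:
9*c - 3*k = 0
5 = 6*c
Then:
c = 5/6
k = 5/2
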